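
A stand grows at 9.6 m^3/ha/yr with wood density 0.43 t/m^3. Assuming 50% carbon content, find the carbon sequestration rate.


C = 9.6 * 0.43 * 0.5 = 2.064 ≈ 2.06 t C/ha/yr

2.06 t C/ha/yr


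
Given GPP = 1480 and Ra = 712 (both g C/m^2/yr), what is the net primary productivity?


NPP = GPP - Ra = 1480 - 712 = 768 g C/m^2/yr

768 g C/m^2/yr


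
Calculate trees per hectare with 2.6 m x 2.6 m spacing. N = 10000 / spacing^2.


N = 10000 / 2.6^2 = 10000 / 6.76 = 1479.29 ≈ 1479 trees/ha

1479 trees/ha


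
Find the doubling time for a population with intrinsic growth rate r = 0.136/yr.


td = ln(2) / 0.136 = 0.693147 / 0.136 = 5.09667 ≈ 5.1 years

5.1 years


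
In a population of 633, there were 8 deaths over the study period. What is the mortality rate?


Mortality rate = 8 / 633 = 0.012638 ≈ 0.0126

0.0126


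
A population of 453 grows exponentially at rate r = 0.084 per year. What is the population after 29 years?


r*t = 0.084 * 29 = 2.436
exp(2.436) = 11.4272
N = 453 * 11.4272 = 5176.52 ≈ 5177

5177


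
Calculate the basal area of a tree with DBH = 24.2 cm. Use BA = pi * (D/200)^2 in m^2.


D/200 = 24.2/200 = 0.121 m
(D/200)^2 = 0.121^2 = 0.014641
BA = 3.141593 * 0.014641 = 0.0459961 ≈ 0.0460 m^2

0.0460 m^2


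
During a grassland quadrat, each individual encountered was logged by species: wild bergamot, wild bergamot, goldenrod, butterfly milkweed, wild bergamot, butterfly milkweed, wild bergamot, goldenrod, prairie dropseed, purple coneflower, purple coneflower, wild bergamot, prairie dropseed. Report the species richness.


Total individuals logged = 13
Distinct species (count of individuals): wild bergamot (5), goldenrod (2), butterfly milkweed (2), prairie dropseed (2), purple coneflower (2)
Species richness = number of distinct species = 5

5


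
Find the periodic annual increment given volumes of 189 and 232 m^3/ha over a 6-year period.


PAI = (V2 - V1) / period = (232 - 189) / 6 = 43 / 6 = 7.1667 ≈ 7.17 m^3/ha/yr

7.17 m^3/ha/yr


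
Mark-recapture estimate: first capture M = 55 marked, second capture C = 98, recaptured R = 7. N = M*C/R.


N = M * C / R = 55 * 98 / 7 = 5390 / 7 = 770

770 individuals


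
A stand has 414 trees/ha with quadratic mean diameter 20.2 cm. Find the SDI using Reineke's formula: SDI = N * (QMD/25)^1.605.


QMD/25 = 20.2/25 = 0.808
(0.808)^1.605 = exp(1.605 * ln(0.808)) = exp(1.605 * (-0.213193)) = exp(-0.342175) = 0.710224
SDI = 414 * 0.710224 = 294.033 ≈ 294

294


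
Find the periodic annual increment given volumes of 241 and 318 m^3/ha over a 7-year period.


PAI = (V2 - V1) / period = (318 - 241) / 7 = 77 / 7 = 11.00 m^3/ha/yr

11.00 m^3/ha/yr


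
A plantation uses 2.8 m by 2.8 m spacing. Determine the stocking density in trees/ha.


N = 10000 / 2.8^2 = 10000 / 7.84 = 1275.51 ≈ 1276 trees/ha

1276 trees/ha


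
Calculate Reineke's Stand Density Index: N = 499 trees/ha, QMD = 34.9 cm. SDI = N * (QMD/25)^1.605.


QMD/25 = 34.9/25 = 1.396
(1.396)^1.605 = exp(1.605 * ln(1.396)) = exp(1.605 * 0.333611) = exp(0.535446) = 1.70821
SDI = 499 * 1.70821 = 852.397 ≈ 852

852


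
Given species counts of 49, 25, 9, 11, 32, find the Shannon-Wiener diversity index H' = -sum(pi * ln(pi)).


Total N = 49 + 25 + 9 + 11 + 32 = 126
Per-species terms:
  p = 49/126 = 0.388889; ln(p) = -0.944461; p*ln(p) = 0.388889 * (-0.944461) = -0.367290
  p = 25/126 = 0.198413; ln(p) = -1.617405; p*ln(p) = 0.198413 * (-1.617405) = -0.320914
  p = 9/126 = 0.071429; ln(p) = -2.639051; p*ln(p) = 0.071429 * (-2.639051) = -0.188505
  p = 11/126 = 0.087302; ln(p) = -2.438382; p*ln(p) = 0.087302 * (-2.438382) = -0.212876
  p = 32/126 = 0.253968; ln(p) = -1.370547; p*ln(p) = 0.253968 * (-1.370547) = -0.348075
sum(p*ln(p)) = (-0.367290) + (-0.320914) + (-0.188505) + (-0.212876) + (-0.348075) = -1.437660
H' = -(-1.437660) = 1.437660 ≈ 1.4377

1.4377


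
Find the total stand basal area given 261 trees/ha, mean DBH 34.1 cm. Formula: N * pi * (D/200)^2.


(D/200)^2 = (34.1/200)^2 = 0.1705^2 = 0.02907025
Individual BA = 3.141593 * 0.02907025 = 0.0913269 m^2
Stand BA = 261 * 0.0913269 = 23.8363 ≈ 23.84 m^2/ha

23.84 m^2/ha


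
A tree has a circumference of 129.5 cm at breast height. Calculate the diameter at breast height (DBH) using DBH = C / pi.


DBH = C / pi = 129.5 / 3.141593 = 41.2211 ≈ 41.22 cm

41.22 cm


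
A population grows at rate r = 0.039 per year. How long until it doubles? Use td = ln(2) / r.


td = ln(2) / 0.039 = 0.693147 / 0.039 = 17.7730 ≈ 17.8 years

17.8 years


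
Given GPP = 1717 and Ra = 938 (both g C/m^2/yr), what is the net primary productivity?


NPP = GPP - Ra = 1717 - 938 = 779 g C/m^2/yr

779 g C/m^2/yr


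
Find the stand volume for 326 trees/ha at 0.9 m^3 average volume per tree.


V_stand = 326 * 0.9 = 293.4 m^3/ha

293.4 m^3/ha


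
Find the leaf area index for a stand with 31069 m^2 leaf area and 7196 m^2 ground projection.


LAI = 31069 / 7196 = 4.3175 ≈ 4.32

4.32


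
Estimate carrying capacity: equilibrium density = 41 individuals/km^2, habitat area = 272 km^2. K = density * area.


K = 41 * 272 = 11152 individuals

11152 individuals


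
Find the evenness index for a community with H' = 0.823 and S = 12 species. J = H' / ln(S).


ln(12) = 2.48491
J = H' / ln(S) = 0.823 / 2.48491 = 0.331199 ≈ 0.3312

0.3312


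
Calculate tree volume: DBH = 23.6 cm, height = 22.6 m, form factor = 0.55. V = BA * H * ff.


(D/200)^2 = (23.6/200)^2 = 0.118^2 = 0.013924
BA = 3.141593 * 0.013924 = 0.0437435 m^2
V = 0.0437435 * 22.6 * 0.55 = 0.543732 ≈ 0.544 m^3

0.544 m^3


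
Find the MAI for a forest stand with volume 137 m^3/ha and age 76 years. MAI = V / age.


MAI = 137 / 76 = 1.8026 ≈ 1.80 m^3/ha/yr

1.80 m^3/ha/yr


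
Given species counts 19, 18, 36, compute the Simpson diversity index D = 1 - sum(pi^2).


Total N = 19 + 18 + 36 = 73
Per-species terms:
  p = 19/73 = 0.260274; p^2 = 0.260274^2 = 0.067743
  p = 18/73 = 0.246575; p^2 = 0.246575^2 = 0.060799
  p = 36/73 = 0.493151; p^2 = 0.493151^2 = 0.243198
sum(p^2) = 0.067743 + 0.060799 + 0.243198 = 0.371740
D = 1 - 0.371740 = 0.628260 ≈ 0.6283

0.6283


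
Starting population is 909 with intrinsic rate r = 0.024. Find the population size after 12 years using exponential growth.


r*t = 0.024 * 12 = 0.288
exp(0.288) = 1.33376
N = 909 * 1.33376 = 1212.39 ≈ 1212

1212


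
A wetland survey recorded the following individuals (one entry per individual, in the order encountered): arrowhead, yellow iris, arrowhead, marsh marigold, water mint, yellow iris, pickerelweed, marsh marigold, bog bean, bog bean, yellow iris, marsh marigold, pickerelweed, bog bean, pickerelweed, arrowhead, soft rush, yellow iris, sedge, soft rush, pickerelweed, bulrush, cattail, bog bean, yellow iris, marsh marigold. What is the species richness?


Total individuals logged = 26
Distinct species (count of individuals): arrowhead (3), yellow iris (5), marsh marigold (4), water mint (1), pickerelweed (4), bog bean (4), soft rush (2), sedge (1), bulrush (1), cattail (1)
Species richness = number of distinct species = 10

10


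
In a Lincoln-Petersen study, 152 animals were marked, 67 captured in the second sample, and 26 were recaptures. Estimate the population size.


N = M * C / R = 152 * 67 / 26 = 10184 / 26 = 391.69 ≈ 392

392 individuals


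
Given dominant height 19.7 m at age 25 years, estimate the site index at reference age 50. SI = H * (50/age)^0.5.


50/25 = 2.00000
(2.00000)^0.5 = 1.41421
SI = 19.7 * 1.41421 = 27.8599 ≈ 27.9 m

27.9 m


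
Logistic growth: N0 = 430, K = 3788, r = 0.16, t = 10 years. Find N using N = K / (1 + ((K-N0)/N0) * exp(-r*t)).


(K - N0)/N0 = (3788 - 430)/430 = 3358/430 = 7.80930
r*t = 0.16 * 10 = 1.6; exp(-1.6) = 0.201897
7.80930 * 0.201897 = 1.57667
1 + 1.57667 = 2.57667
N = 3788 / 2.57667 = 1470.11 ≈ 1470

1470


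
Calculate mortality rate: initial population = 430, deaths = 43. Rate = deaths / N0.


Mortality rate = 43 / 430 = 0.1000

0.1000


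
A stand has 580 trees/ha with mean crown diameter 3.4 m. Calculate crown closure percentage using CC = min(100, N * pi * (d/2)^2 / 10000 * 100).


(d/2)^2 = (3.4/2)^2 = 1.7^2 = 2.89
Crown area = 3.141593 * 2.89 = 9.07920 m^2
N * area / 10000 * 100 = 580 * 9.07920 / 10000 * 100 = 52.6594
CC = min(100, 52.6594) = 52.6594 ≈ 52.7%

52.7%


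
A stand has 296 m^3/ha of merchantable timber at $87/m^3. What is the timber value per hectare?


Value = 296 * 87 = $25752/ha

$25752/ha


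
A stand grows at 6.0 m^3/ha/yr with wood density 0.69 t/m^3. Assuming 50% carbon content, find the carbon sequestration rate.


C = 6.0 * 0.69 * 0.5 = 2.07 t C/ha/yr

2.07 t C/ha/yr


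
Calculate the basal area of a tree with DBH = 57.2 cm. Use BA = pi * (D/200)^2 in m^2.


D/200 = 57.2/200 = 0.286 m
(D/200)^2 = 0.286^2 = 0.081796
BA = 3.141593 * 0.081796 = 0.256970 ≈ 0.2570 m^2

0.2570 m^2


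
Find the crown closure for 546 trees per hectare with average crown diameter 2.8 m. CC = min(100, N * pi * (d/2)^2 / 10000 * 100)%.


(d/2)^2 = (2.8/2)^2 = 1.4^2 = 1.96
Crown area = 3.141593 * 1.96 = 6.15752 m^2
N * area / 10000 * 100 = 546 * 6.15752 / 10000 * 100 = 33.6201
CC = min(100, 33.6201) = 33.6201 ≈ 33.6%

33.6%


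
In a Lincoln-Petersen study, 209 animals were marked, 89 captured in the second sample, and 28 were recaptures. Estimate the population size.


N = M * C / R = 209 * 89 / 28 = 18601 / 28 = 664.32 ≈ 664

664 individuals


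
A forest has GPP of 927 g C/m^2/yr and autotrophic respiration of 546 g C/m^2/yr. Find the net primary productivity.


NPP = GPP - Ra = 927 - 546 = 381 g C/m^2/yr

381 g C/m^2/yr


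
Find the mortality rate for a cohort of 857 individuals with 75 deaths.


Mortality rate = 75 / 857 = 0.087515 ≈ 0.0875

0.0875


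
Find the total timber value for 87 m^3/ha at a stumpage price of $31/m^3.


Value = 87 * 31 = $2697/ha

$2697/ha


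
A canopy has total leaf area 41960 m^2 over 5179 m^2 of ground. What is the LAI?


LAI = 41960 / 5179 = 8.1020 ≈ 8.10

8.10


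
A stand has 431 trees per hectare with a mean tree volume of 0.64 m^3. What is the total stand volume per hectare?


V_stand = 431 * 0.64 = 275.84 ≈ 275.8 m^3/ha

275.8 m^3/ha


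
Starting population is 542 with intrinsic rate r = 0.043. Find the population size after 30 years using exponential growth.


r*t = 0.043 * 30 = 1.29
exp(1.29) = 3.63279
N = 542 * 3.63279 = 1968.97 ≈ 1969

1969


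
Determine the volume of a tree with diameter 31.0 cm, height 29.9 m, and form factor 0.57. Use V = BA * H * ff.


(D/200)^2 = (31.0/200)^2 = 0.155^2 = 0.024025
BA = 3.141593 * 0.024025 = 0.0754768 m^2
V = 0.0754768 * 29.9 * 0.57 = 1.28635 ≈ 1.286 m^3

1.286 m^3


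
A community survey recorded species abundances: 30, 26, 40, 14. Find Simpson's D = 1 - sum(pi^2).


Total N = 30 + 26 + 40 + 14 = 110
Per-species terms:
  p = 30/110 = 0.272727; p^2 = 0.272727^2 = 0.074380
  p = 26/110 = 0.236364; p^2 = 0.236364^2 = 0.055868
  p = 40/110 = 0.363636; p^2 = 0.363636^2 = 0.132231
  p = 14/110 = 0.127273; p^2 = 0.127273^2 = 0.016198
sum(p^2) = 0.074380 + 0.055868 + 0.132231 + 0.016198 = 0.278677
D = 1 - 0.278677 = 0.721323 ≈ 0.7213

0.7213


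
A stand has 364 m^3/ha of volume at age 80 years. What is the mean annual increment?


MAI = 364 / 80 = 4.55 m^3/ha/yr

4.55 m^3/ha/yr


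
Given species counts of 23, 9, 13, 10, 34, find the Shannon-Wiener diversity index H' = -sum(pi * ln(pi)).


Total N = 23 + 9 + 13 + 10 + 34 = 89
Per-species terms:
  p = 23/89 = 0.258427; ln(p) = -1.353142; p*ln(p) = 0.258427 * (-1.353142) = -0.349688
  p = 9/89 = 0.101124; ln(p) = -2.291408; p*ln(p) = 0.101124 * (-2.291408) = -0.231716
  p = 13/89 = 0.146067; ln(p) = -1.923690; p*ln(p) = 0.146067 * (-1.923690) = -0.280988
  p = 10/89 = 0.112360; ln(p) = -2.186047; p*ln(p) = 0.112360 * (-2.186047) = -0.245624
  p = 34/89 = 0.382022; ln(p) = -0.962277; p*ln(p) = 0.382022 * (-0.962277) = -0.367611
sum(p*ln(p)) = (-0.349688) + (-0.231716) + (-0.280988) + (-0.245624) + (-0.367611) = -1.475627
H' = -(-1.475627) = 1.475627 ≈ 1.4756

1.4756


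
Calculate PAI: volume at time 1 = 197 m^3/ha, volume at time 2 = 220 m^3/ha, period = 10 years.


PAI = (V2 - V1) / period = (220 - 197) / 10 = 23 / 10 = 2.30 m^3/ha/yr

2.30 m^3/ha/yr


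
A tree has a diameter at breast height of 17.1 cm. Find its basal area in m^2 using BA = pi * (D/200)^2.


D/200 = 17.1/200 = 0.0855 m
(D/200)^2 = 0.0855^2 = 0.00731025
BA = 3.141593 * 0.00731025 = 0.0229658 ≈ 0.0230 m^2

0.0230 m^2


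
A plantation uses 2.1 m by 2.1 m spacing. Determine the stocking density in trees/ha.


N = 10000 / 2.1^2 = 10000 / 4.41 = 2267.57 ≈ 2268 trees/ha

2268 trees/ha


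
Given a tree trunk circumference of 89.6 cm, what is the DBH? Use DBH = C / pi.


DBH = C / pi = 89.6 / 3.141593 = 28.5206 ≈ 28.52 cm

28.52 cm


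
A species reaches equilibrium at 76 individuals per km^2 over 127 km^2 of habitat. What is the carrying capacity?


K = 76 * 127 = 9652 individuals

9652 individuals


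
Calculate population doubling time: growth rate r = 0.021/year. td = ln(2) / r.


td = ln(2) / 0.021 = 0.693147 / 0.021 = 33.0070 ≈ 33.0 years

33.0 years


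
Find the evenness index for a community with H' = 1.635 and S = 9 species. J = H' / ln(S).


ln(9) = 2.19722
J = H' / ln(S) = 1.635 / 2.19722 = 0.744122 ≈ 0.7441

0.7441


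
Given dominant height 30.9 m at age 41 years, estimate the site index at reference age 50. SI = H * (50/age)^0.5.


50/41 = 1.21951
(1.21951)^0.5 = 1.10431
SI = 30.9 * 1.10431 = 34.1232 ≈ 34.1 m

34.1 m


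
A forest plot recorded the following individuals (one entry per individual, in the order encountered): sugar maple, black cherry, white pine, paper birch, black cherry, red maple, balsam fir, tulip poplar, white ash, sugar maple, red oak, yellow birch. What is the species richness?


Total individuals logged = 12
Distinct species (count of individuals): sugar maple (2), black cherry (2), white pine (1), paper birch (1), red maple (1), balsam fir (1), tulip poplar (1), white ash (1), red oak (1), yellow birch (1)
Species richness = number of distinct species = 10

10


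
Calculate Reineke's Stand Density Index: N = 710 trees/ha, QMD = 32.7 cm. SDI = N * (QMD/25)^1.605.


QMD/25 = 32.7/25 = 1.308
(1.308)^1.605 = exp(1.605 * ln(1.308)) = exp(1.605 * 0.268499) = exp(0.430941) = 1.53870
SDI = 710 * 1.53870 = 1092.48 ≈ 1092

1092


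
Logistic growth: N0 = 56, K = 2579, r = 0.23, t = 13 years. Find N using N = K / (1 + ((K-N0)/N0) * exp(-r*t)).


(K - N0)/N0 = (2579 - 56)/56 = 2523/56 = 45.0536
r*t = 0.23 * 13 = 2.99; exp(-2.99) = 0.0502874
45.0536 * 0.0502874 = 2.26563
1 + 2.26563 = 3.26563
N = 2579 / 3.26563 = 789.740 ≈ 790

790


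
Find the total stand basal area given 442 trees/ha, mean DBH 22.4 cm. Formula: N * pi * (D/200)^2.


(D/200)^2 = (22.4/200)^2 = 0.112^2 = 0.012544
Individual BA = 3.141593 * 0.012544 = 0.0394081 m^2
Stand BA = 442 * 0.0394081 = 17.4184 ≈ 17.42 m^2/ha

17.42 m^2/ha


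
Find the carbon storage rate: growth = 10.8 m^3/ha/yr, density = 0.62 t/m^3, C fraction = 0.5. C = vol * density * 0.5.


C = 10.8 * 0.62 * 0.5 = 3.348 ≈ 3.35 t C/ha/yr

3.35 t C/ha/yr


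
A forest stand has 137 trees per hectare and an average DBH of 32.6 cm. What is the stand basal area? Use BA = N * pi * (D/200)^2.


(D/200)^2 = (32.6/200)^2 = 0.163^2 = 0.026569
Individual BA = 3.141593 * 0.026569 = 0.0834690 m^2
Stand BA = 137 * 0.0834690 = 11.4353 ≈ 11.44 m^2/ha

11.44 m^2/ha


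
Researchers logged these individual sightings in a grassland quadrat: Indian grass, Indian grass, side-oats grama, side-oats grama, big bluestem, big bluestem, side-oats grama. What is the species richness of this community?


Total individuals logged = 7
Distinct species (count of individuals): Indian grass (2), side-oats grama (3), big bluestem (2)
Species richness = number of distinct species = 3

3


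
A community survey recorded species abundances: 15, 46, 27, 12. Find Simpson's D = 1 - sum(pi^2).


Total N = 15 + 46 + 27 + 12 = 100
Per-species terms:
  p = 15/100 = 0.150000; p^2 = 0.150000^2 = 0.022500
  p = 46/100 = 0.460000; p^2 = 0.460000^2 = 0.211600
  p = 27/100 = 0.270000; p^2 = 0.270000^2 = 0.072900
  p = 12/100 = 0.120000; p^2 = 0.120000^2 = 0.014400
sum(p^2) = 0.022500 + 0.211600 + 0.072900 + 0.014400 = 0.321400
D = 1 - 0.321400 = 0.678600 ≈ 0.6786

0.6786


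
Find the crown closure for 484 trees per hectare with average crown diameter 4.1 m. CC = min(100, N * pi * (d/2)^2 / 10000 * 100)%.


(d/2)^2 = (4.1/2)^2 = 2.05^2 = 4.2025
Crown area = 3.141593 * 4.2025 = 13.2025 m^2
N * area / 10000 * 100 = 484 * 13.2025 / 10000 * 100 = 63.9001
CC = min(100, 63.9001) = 63.9001 ≈ 63.9%

63.9%


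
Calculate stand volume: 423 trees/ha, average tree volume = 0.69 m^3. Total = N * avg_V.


V_stand = 423 * 0.69 = 291.87 ≈ 291.9 m^3/ha

291.9 m^3/ha


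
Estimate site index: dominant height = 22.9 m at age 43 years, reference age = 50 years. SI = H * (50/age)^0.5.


50/43 = 1.16279
(1.16279)^0.5 = 1.07833
SI = 22.9 * 1.07833 = 24.6938 ≈ 24.7 m

24.7 m


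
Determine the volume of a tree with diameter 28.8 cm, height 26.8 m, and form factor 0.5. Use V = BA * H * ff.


(D/200)^2 = (28.8/200)^2 = 0.144^2 = 0.020736
BA = 3.141593 * 0.020736 = 0.0651441 m^2
V = 0.0651441 * 26.8 * 0.5 = 0.872931 ≈ 0.873 m^3

0.873 m^3


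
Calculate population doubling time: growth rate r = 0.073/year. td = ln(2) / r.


td = ln(2) / 0.073 = 0.693147 / 0.073 = 9.49516 ≈ 9.5 years

9.5 years


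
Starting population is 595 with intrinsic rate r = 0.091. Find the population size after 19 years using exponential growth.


r*t = 0.091 * 19 = 1.729
exp(1.729) = 5.63502
N = 595 * 5.63502 = 3352.84 ≈ 3353

3353


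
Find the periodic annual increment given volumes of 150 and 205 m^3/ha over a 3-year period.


PAI = (V2 - V1) / period = (205 - 150) / 3 = 55 / 3 = 18.3333 ≈ 18.33 m^3/ha/yr

18.33 m^3/ha/yr


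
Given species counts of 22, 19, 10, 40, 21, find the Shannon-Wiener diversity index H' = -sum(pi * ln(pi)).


Total N = 22 + 19 + 10 + 40 + 21 = 112
Per-species terms:
  p = 22/112 = 0.196429; ln(p) = -1.627454; p*ln(p) = 0.196429 * (-1.627454) = -0.319679
  p = 19/112 = 0.169643; ln(p) = -1.774059; p*ln(p) = 0.169643 * (-1.774059) = -0.300957
  p = 10/112 = 0.089286; ln(p) = -2.415911; p*ln(p) = 0.089286 * (-2.415911) = -0.215707
  p = 40/112 = 0.357143; ln(p) = -1.029619; p*ln(p) = 0.357143 * (-1.029619) = -0.367721
  p = 21/112 = 0.187500; ln(p) = -1.673976; p*ln(p) = 0.187500 * (-1.673976) = -0.313871
sum(p*ln(p)) = (-0.319679) + (-0.300957) + (-0.215707) + (-0.367721) + (-0.313871) = -1.517935
H' = -(-1.517935) = 1.517935 ≈ 1.5179

1.5179


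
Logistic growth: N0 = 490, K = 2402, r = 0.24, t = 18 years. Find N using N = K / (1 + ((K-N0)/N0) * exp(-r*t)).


(K - N0)/N0 = (2402 - 490)/490 = 1912/490 = 3.90204
r*t = 0.24 * 18 = 4.32; exp(-4.32) = 0.0132999
3.90204 * 0.0132999 = 0.0518967
1 + 0.0518967 = 1.05190
N = 2402 / 1.05190 = 2283.49 ≈ 2283

2283


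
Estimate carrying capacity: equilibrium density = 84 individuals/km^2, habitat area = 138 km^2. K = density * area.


K = 84 * 138 = 11592 individuals

11592 individuals


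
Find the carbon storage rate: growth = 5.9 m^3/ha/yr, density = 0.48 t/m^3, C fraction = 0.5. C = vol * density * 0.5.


C = 5.9 * 0.48 * 0.5 = 1.416 ≈ 1.42 t C/ha/yr

1.42 t C/ha/yr


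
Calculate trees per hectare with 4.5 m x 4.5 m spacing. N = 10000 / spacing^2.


N = 10000 / 4.5^2 = 10000 / 20.25 = 493.827 ≈ 494 trees/ha

494 trees/ha


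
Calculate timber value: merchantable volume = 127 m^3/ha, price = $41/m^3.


Value = 127 * 41 = $5207/ha

$5207/ha


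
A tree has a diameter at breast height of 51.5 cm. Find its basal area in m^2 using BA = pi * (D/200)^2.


D/200 = 51.5/200 = 0.2575 m
(D/200)^2 = 0.2575^2 = 0.06630625
BA = 3.141593 * 0.06630625 = 0.208307 ≈ 0.2083 m^2

0.2083 m^2


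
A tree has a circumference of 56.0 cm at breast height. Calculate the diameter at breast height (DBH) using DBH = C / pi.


DBH = C / pi = 56.0 / 3.141593 = 17.8254 ≈ 17.83 cm

17.83 cm


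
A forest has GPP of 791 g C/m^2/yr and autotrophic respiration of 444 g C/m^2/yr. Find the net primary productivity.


NPP = GPP - Ra = 791 - 444 = 347 g C/m^2/yr

347 g C/m^2/yr


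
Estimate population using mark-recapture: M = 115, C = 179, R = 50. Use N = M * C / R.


N = M * C / R = 115 * 179 / 50 = 20585 / 50 = 411.70 ≈ 412

412 individuals


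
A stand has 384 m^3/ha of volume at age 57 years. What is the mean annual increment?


MAI = 384 / 57 = 6.7368 ≈ 6.74 m^3/ha/yr

6.74 m^3/ha/yr


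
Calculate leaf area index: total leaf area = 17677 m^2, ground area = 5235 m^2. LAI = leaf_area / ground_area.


LAI = 17677 / 5235 = 3.3767 ≈ 3.38

3.38


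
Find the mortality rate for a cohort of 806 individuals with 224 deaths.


Mortality rate = 224 / 806 = 0.277916 ≈ 0.2779

0.2779


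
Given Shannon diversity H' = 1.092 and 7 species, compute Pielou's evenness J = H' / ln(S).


ln(7) = 1.94591
J = H' / ln(S) = 1.092 / 1.94591 = 0.561177 ≈ 0.5612

0.5612


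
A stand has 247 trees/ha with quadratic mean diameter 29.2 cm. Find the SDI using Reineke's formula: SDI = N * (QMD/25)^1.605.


QMD/25 = 29.2/25 = 1.168
(1.168)^1.605 = exp(1.605 * ln(1.168)) = exp(1.605 * 0.155293) = exp(0.249245) = 1.28306
SDI = 247 * 1.28306 = 316.916 ≈ 317

317


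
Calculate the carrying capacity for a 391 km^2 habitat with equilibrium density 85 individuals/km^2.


K = 85 * 391 = 33235 individuals

33235 individuals


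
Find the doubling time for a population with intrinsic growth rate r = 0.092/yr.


td = ln(2) / 0.092 = 0.693147 / 0.092 = 7.53421 ≈ 7.5 years

7.5 years


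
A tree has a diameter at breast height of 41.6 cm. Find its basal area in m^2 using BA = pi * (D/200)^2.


D/200 = 41.6/200 = 0.208 m
(D/200)^2 = 0.208^2 = 0.043264
BA = 3.141593 * 0.043264 = 0.135918 ≈ 0.1359 m^2

0.1359 m^2


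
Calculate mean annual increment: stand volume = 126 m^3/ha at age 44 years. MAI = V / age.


MAI = 126 / 44 = 2.8636 ≈ 2.86 m^3/ha/yr

2.86 m^3/ha/yr


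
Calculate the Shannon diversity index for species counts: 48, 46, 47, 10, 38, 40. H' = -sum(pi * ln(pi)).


Total N = 48 + 46 + 47 + 10 + 38 + 40 = 229
Per-species terms:
  p = 48/229 = 0.209607; ln(p) = -1.562521; p*ln(p) = 0.209607 * (-1.562521) = -0.327515
  p = 46/229 = 0.200873; ln(p) = -1.605082; p*ln(p) = 0.200873 * (-1.605082) = -0.322418
  p = 47/229 = 0.205240; ln(p) = -1.583575; p*ln(p) = 0.205240 * (-1.583575) = -0.325013
  p = 10/229 = 0.043668; ln(p) = -3.131140; p*ln(p) = 0.043668 * (-3.131140) = -0.136731
  p = 38/229 = 0.165939; ln(p) = -1.796135; p*ln(p) = 0.165939 * (-1.796135) = -0.298049
  p = 40/229 = 0.174672; ln(p) = -1.744845; p*ln(p) = 0.174672 * (-1.744845) = -0.304776
sum(p*ln(p)) = (-0.327515) + (-0.322418) + (-0.325013) + (-0.136731) + (-0.298049) + (-0.304776) = -1.714502
H' = -(-1.714502) = 1.714502 ≈ 1.7145

1.7145


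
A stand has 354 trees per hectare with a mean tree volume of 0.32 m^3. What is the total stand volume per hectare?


V_stand = 354 * 0.32 = 113.28 ≈ 113.3 m^3/ha

113.3 m^3/ha


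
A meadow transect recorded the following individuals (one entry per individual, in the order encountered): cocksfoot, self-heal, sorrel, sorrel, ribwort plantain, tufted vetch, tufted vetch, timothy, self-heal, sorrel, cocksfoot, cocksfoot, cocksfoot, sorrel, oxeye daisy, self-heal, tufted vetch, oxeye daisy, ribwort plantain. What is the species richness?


Total individuals logged = 19
Distinct species (count of individuals): cocksfoot (4), self-heal (3), sorrel (4), ribwort plantain (2), tufted vetch (3), timothy (1), oxeye daisy (2)
Species richness = number of distinct species = 7

7


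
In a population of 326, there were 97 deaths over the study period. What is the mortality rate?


Mortality rate = 97 / 326 = 0.297546 ≈ 0.2975

0.2975


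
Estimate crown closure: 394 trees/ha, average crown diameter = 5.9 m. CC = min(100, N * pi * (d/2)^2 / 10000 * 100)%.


(d/2)^2 = (5.9/2)^2 = 2.95^2 = 8.7025
Crown area = 3.141593 * 8.7025 = 27.3397 m^2
N * area / 10000 * 100 = 394 * 27.3397 / 10000 * 100 = 107.718
CC = min(100, 107.718) = 100%

100%


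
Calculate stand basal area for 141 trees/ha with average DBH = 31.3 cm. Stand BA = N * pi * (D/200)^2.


(D/200)^2 = (31.3/200)^2 = 0.1565^2 = 0.02449225
Individual BA = 3.141593 * 0.02449225 = 0.0769447 m^2
Stand BA = 141 * 0.0769447 = 10.8492 ≈ 10.85 m^2/ha

10.85 m^2/ha


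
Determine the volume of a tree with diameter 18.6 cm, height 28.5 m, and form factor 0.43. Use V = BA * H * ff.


(D/200)^2 = (18.6/200)^2 = 0.093^2 = 0.008649
BA = 3.141593 * 0.008649 = 0.0271716 m^2
V = 0.0271716 * 28.5 * 0.43 = 0.332988 ≈ 0.333 m^3

0.333 m^3


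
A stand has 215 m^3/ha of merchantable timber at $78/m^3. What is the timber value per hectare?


Value = 215 * 78 = $16770/ha

$16770/ha


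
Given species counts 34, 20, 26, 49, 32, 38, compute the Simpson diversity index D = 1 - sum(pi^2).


Total N = 34 + 20 + 26 + 49 + 32 + 38 = 199
Per-species terms:
  p = 34/199 = 0.170854; p^2 = 0.170854^2 = 0.029191
  p = 20/199 = 0.100503; p^2 = 0.100503^2 = 0.010101
  p = 26/199 = 0.130653; p^2 = 0.130653^2 = 0.017070
  p = 49/199 = 0.246231; p^2 = 0.246231^2 = 0.060630
  p = 32/199 = 0.160804; p^2 = 0.160804^2 = 0.025858
  p = 38/199 = 0.190955; p^2 = 0.190955^2 = 0.036464
sum(p^2) = 0.029191 + 0.010101 + 0.017070 + 0.060630 + 0.025858 + 0.036464 = 0.179314
D = 1 - 0.179314 = 0.820686 ≈ 0.8207

0.8207


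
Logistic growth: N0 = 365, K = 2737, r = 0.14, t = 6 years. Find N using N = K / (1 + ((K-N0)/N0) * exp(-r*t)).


(K - N0)/N0 = (2737 - 365)/365 = 2372/365 = 6.49863
r*t = 0.14 * 6 = 0.84; exp(-0.84) = 0.431711
6.49863 * 0.431711 = 2.80553
1 + 2.80553 = 3.80553
N = 2737 / 3.80553 = 719.217 ≈ 719

719


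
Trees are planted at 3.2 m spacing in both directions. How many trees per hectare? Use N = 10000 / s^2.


N = 10000 / 3.2^2 = 10000 / 10.24 = 976.563 ≈ 977 trees/ha

977 trees/ha


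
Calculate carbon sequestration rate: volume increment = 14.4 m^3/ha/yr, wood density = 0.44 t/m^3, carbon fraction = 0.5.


C = 14.4 * 0.44 * 0.5 = 3.168 ≈ 3.17 t C/ha/yr

3.17 t C/ha/yr


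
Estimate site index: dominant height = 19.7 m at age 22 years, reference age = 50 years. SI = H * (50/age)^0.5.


50/22 = 2.27273
(2.27273)^0.5 = 1.50756
SI = 19.7 * 1.50756 = 29.6989 ≈ 29.7 m

29.7 m


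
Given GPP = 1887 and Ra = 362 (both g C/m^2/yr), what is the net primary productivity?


NPP = GPP - Ra = 1887 - 362 = 1525 g C/m^2/yr

1525 g C/m^2/yr


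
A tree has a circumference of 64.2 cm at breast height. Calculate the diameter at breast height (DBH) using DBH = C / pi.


DBH = C / pi = 64.2 / 3.141593 = 20.4355 ≈ 20.44 cm

20.44 cm


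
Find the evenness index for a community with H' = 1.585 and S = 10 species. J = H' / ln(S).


ln(10) = 2.30259
J = H' / ln(S) = 1.585 / 2.30259 = 0.688355 ≈ 0.6884

0.6884


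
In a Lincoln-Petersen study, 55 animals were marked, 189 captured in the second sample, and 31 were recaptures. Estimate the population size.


N = M * C / R = 55 * 189 / 31 = 10395 / 31 = 335.32 ≈ 335

335 individuals


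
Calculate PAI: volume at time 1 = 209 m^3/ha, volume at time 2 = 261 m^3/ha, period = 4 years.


PAI = (V2 - V1) / period = (261 - 209) / 4 = 52 / 4 = 13.00 m^3/ha/yr

13.00 m^3/ha/yr


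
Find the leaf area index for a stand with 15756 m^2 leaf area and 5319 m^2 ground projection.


LAI = 15756 / 5319 = 2.9622 ≈ 2.96

2.96


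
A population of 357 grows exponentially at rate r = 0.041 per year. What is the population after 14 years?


r*t = 0.041 * 14 = 0.574
exp(0.574) = 1.77535
N = 357 * 1.77535 = 633.800 ≈ 634

634


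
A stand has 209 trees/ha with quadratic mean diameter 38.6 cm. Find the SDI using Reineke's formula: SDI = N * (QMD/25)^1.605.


QMD/25 = 38.6/25 = 1.544
(1.544)^1.605 = exp(1.605 * ln(1.544)) = exp(1.605 * 0.434376) = exp(0.697173) = 2.00807
SDI = 209 * 2.00807 = 419.687 ≈ 420

420


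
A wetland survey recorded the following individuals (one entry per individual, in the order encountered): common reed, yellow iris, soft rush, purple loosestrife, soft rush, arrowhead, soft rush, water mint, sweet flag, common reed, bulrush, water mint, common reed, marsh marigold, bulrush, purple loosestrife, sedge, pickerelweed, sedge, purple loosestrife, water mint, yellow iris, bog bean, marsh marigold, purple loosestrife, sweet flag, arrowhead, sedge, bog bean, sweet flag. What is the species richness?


Total individuals logged = 30
Distinct species (count of individuals): common reed (3), yellow iris (2), soft rush (3), purple loosestrife (4), arrowhead (2), water mint (3), sweet flag (3), bulrush (2), marsh marigold (2), sedge (3), pickerelweed (1), bog bean (2)
Species richness = number of distinct species = 12

12


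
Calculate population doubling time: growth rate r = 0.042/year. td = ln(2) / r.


td = ln(2) / 0.042 = 0.693147 / 0.042 = 16.5035 ≈ 16.5 years

16.5 years


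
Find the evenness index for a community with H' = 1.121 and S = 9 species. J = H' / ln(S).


ln(9) = 2.19722
J = H' / ln(S) = 1.121 / 2.19722 = 0.510190 ≈ 0.5102

0.5102


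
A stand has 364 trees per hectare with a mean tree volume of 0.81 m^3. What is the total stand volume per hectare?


V_stand = 364 * 0.81 = 294.84 ≈ 294.8 m^3/ha

294.8 m^3/ha


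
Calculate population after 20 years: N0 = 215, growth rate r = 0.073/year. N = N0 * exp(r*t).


r*t = 0.073 * 20 = 1.46
exp(1.46) = 4.30596
N = 215 * 4.30596 = 925.781 ≈ 926

926


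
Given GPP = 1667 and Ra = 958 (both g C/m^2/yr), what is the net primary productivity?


NPP = GPP - Ra = 1667 - 958 = 709 g C/m^2/yr

709 g C/m^2/yr


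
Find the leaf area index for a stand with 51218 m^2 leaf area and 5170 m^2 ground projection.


LAI = 51218 / 5170 = 9.9068 ≈ 9.91

9.91


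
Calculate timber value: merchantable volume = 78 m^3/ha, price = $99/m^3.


Value = 78 * 99 = $7722/ha

$7722/ha


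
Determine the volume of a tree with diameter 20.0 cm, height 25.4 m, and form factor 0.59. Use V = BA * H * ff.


(D/200)^2 = (20.0/200)^2 = 0.1^2 = 0.01
BA = 3.141593 * 0.01 = 0.0314159 m^2
V = 0.0314159 * 25.4 * 0.59 = 0.470799 ≈ 0.471 m^3

0.471 m^3


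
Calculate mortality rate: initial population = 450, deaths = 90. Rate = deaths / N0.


Mortality rate = 90 / 450 = 0.2000

0.2000


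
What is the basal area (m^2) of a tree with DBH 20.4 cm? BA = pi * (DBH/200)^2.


D/200 = 20.4/200 = 0.102 m
(D/200)^2 = 0.102^2 = 0.010404
BA = 3.141593 * 0.010404 = 0.0326851 ≈ 0.0327 m^2

0.0327 m^2


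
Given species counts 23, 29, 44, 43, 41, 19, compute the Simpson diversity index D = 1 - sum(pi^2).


Total N = 23 + 29 + 44 + 43 + 41 + 19 = 199
Per-species terms:
  p = 23/199 = 0.115578; p^2 = 0.115578^2 = 0.013358
  p = 29/199 = 0.145729; p^2 = 0.145729^2 = 0.021237
  p = 44/199 = 0.221106; p^2 = 0.221106^2 = 0.048888
  p = 43/199 = 0.216080; p^2 = 0.216080^2 = 0.046691
  p = 41/199 = 0.206030; p^2 = 0.206030^2 = 0.042448
  p = 19/199 = 0.095477; p^2 = 0.095477^2 = 0.009116
sum(p^2) = 0.013358 + 0.021237 + 0.048888 + 0.046691 + 0.042448 + 0.009116 = 0.181738
D = 1 - 0.181738 = 0.818262 ≈ 0.8183

0.8183


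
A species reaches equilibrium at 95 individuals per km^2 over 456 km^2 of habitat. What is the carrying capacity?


K = 95 * 456 = 43320 individuals

43320 individuals


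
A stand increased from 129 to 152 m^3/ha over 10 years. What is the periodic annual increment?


PAI = (V2 - V1) / period = (152 - 129) / 10 = 23 / 10 = 2.30 m^3/ha/yr

2.30 m^3/ha/yr


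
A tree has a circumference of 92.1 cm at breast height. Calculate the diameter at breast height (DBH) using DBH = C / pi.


DBH = C / pi = 92.1 / 3.141593 = 29.3163 ≈ 29.32 cm

29.32 cm


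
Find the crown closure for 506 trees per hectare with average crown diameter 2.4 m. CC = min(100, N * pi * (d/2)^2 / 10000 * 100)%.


(d/2)^2 = (2.4/2)^2 = 1.2^2 = 1.44
Crown area = 3.141593 * 1.44 = 4.52389 m^2
N * area / 10000 * 100 = 506 * 4.52389 / 10000 * 100 = 22.8909
CC = min(100, 22.8909) = 22.8909 ≈ 22.9%

22.9%


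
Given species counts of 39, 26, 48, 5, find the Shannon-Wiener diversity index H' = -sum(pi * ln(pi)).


Total N = 39 + 26 + 48 + 5 = 118
Per-species terms:
  p = 39/118 = 0.330508; ln(p) = -1.107124; p*ln(p) = 0.330508 * (-1.107124) = -0.365913
  p = 26/118 = 0.220339; ln(p) = -1.512588; p*ln(p) = 0.220339 * (-1.512588) = -0.333282
  p = 48/118 = 0.406780; ln(p) = -0.899483; p*ln(p) = 0.406780 * (-0.899483) = -0.365892
  p = 5/118 = 0.042373; ln(p) = -3.161244; p*ln(p) = 0.042373 * (-3.161244) = -0.133951
sum(p*ln(p)) = (-0.365913) + (-0.333282) + (-0.365892) + (-0.133951) = -1.199038
H' = -(-1.199038) = 1.199038 ≈ 1.1990

1.1990


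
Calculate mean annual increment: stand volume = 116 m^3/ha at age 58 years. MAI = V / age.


MAI = 116 / 58 = 2.00 m^3/ha/yr

2.00 m^3/ha/yr


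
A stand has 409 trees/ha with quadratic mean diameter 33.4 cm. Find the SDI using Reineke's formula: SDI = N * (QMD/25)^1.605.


QMD/25 = 33.4/25 = 1.336
(1.336)^1.605 = exp(1.605 * ln(1.336)) = exp(1.605 * 0.289680) = exp(0.464936) = 1.59191
SDI = 409 * 1.59191 = 651.091 ≈ 651

651


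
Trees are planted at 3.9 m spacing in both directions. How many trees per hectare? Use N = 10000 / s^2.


N = 10000 / 3.9^2 = 10000 / 15.21 = 657.462 ≈ 657 trees/ha

657 trees/ha


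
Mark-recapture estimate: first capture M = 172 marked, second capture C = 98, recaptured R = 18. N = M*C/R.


N = M * C / R = 172 * 98 / 18 = 16856 / 18 = 936.44 ≈ 936

936 individuals


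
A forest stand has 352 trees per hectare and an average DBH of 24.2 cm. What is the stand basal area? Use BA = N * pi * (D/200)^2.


(D/200)^2 = (24.2/200)^2 = 0.121^2 = 0.014641
Individual BA = 3.141593 * 0.014641 = 0.0459961 m^2
Stand BA = 352 * 0.0459961 = 16.1906 ≈ 16.19 m^2/ha

16.19 m^2/ha


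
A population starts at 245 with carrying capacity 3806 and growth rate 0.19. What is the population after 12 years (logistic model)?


(K - N0)/N0 = (3806 - 245)/245 = 3561/245 = 14.5347
r*t = 0.19 * 12 = 2.28; exp(-2.28) = 0.102284
14.5347 * 0.102284 = 1.48667
1 + 1.48667 = 2.48667
N = 3806 / 2.48667 = 1530.56 ≈ 1531

1531


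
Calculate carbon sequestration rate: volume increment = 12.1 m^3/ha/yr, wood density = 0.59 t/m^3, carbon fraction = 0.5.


C = 12.1 * 0.59 * 0.5 = 3.5695 ≈ 3.57 t C/ha/yr

3.57 t C/ha/yr


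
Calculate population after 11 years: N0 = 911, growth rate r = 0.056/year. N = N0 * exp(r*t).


r*t = 0.056 * 11 = 0.616
exp(0.616) = 1.85151
N = 911 * 1.85151 = 1686.73 ≈ 1687

1687


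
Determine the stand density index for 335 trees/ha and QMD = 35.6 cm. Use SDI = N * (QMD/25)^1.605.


QMD/25 = 35.6/25 = 1.424
(1.424)^1.605 = exp(1.605 * ln(1.424)) = exp(1.605 * 0.353470) = exp(0.567319) = 1.76353
SDI = 335 * 1.76353 = 590.783 ≈ 591

591


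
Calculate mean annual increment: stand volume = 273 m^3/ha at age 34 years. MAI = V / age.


MAI = 273 / 34 = 8.0294 ≈ 8.03 m^3/ha/yr

8.03 m^3/ha/yr


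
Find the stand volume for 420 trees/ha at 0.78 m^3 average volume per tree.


V_stand = 420 * 0.78 = 327.6 m^3/ha

327.6 m^3/ha


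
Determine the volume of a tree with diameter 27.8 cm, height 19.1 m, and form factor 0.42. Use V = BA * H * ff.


(D/200)^2 = (27.8/200)^2 = 0.139^2 = 0.019321
BA = 3.141593 * 0.019321 = 0.0606987 m^2
V = 0.0606987 * 19.1 * 0.42 = 0.486925 ≈ 0.487 m^3

0.487 m^3


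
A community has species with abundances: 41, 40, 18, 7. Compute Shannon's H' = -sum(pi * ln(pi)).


Total N = 41 + 40 + 18 + 7 = 106
Per-species terms:
  p = 41/106 = 0.386792; ln(p) = -0.949868; p*ln(p) = 0.386792 * (-0.949868) = -0.367401
  p = 40/106 = 0.377358; ln(p) = -0.974561; p*ln(p) = 0.377358 * (-0.974561) = -0.367758
  p = 18/106 = 0.169811; ln(p) = -1.773069; p*ln(p) = 0.169811 * (-1.773069) = -0.301087
  p = 7/106 = 0.066038; ln(p) = -2.717525; p*ln(p) = 0.066038 * (-2.717525) = -0.179460
sum(p*ln(p)) = (-0.367401) + (-0.367758) + (-0.301087) + (-0.179460) = -1.215706
H' = -(-1.215706) = 1.215706 ≈ 1.2157

1.2157


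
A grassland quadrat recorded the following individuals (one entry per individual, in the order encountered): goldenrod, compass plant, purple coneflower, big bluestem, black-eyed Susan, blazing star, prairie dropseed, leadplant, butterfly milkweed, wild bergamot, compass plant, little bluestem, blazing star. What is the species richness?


Total individuals logged = 13
Distinct species (count of individuals): goldenrod (1), compass plant (2), purple coneflower (1), big bluestem (1), black-eyed Susan (1), blazing star (2), prairie dropseed (1), leadplant (1), butterfly milkweed (1), wild bergamot (1), little bluestem (1)
Species richness = number of distinct species = 11

11


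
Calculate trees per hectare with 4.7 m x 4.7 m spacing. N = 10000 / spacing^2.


N = 10000 / 4.7^2 = 10000 / 22.09 = 452.694 ≈ 453 trees/ha

453 trees/ha


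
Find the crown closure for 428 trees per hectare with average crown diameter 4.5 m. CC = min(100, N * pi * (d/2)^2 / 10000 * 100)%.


(d/2)^2 = (4.5/2)^2 = 2.25^2 = 5.0625
Crown area = 3.141593 * 5.0625 = 15.9043 m^2
N * area / 10000 * 100 = 428 * 15.9043 / 10000 * 100 = 68.0704
CC = min(100, 68.0704) = 68.0704 ≈ 68.1%

68.1%


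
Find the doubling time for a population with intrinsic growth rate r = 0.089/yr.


td = ln(2) / 0.089 = 0.693147 / 0.089 = 7.78817 ≈ 7.8 years

7.8 years


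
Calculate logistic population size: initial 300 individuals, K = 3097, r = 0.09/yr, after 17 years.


(K - N0)/N0 = (3097 - 300)/300 = 2797/300 = 9.32333
r*t = 0.09 * 17 = 1.53; exp(-1.53) = 0.216536
9.32333 * 0.216536 = 2.01884
1 + 2.01884 = 3.01884
N = 3097 / 3.01884 = 1025.89 ≈ 1026

1026


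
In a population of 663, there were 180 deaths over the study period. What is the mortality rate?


Mortality rate = 180 / 663 = 0.271493 ≈ 0.2715

0.2715


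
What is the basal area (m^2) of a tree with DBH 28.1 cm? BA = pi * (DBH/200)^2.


D/200 = 28.1/200 = 0.1405 m
(D/200)^2 = 0.1405^2 = 0.01974025
BA = 3.141593 * 0.01974025 = 0.0620158 ≈ 0.0620 m^2

0.0620 m^2


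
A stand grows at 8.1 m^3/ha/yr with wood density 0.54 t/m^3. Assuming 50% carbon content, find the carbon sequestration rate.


C = 8.1 * 0.54 * 0.5 = 2.187 ≈ 2.19 t C/ha/yr

2.19 t C/ha/yr


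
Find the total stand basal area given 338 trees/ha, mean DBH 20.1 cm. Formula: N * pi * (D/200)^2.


(D/200)^2 = (20.1/200)^2 = 0.1005^2 = 0.01010025
Individual BA = 3.141593 * 0.01010025 = 0.0317309 m^2
Stand BA = 338 * 0.0317309 = 10.7250 ≈ 10.73 m^2/ha

10.73 m^2/ha


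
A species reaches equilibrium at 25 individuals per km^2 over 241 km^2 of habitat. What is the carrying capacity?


K = 25 * 241 = 6025 individuals

6025 individuals


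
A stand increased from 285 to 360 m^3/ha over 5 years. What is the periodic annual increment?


PAI = (V2 - V1) / period = (360 - 285) / 5 = 75 / 5 = 15.00 m^3/ha/yr

15.00 m^3/ha/yr


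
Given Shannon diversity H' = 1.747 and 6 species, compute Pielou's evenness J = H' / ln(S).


ln(6) = 1.79176
J = H' / ln(S) = 1.747 / 1.79176 = 0.975019 ≈ 0.9750

0.9750


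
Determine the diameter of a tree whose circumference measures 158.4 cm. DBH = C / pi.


DBH = C / pi = 158.4 / 3.141593 = 50.4203 ≈ 50.42 cm

50.42 cm
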